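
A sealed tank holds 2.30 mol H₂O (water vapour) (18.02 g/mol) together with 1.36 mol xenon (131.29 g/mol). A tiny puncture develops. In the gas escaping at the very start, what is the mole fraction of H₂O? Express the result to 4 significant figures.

Effusion rate of each component ∝ n_i/√M_i (partial pressure × 1/√M).
x_H₂O(eff) = (n_H₂O/√M_H₂O) / (n_H₂O/√M_H₂O + n_Xe/√M_Xe)
= (2.30/√18.02) / (2.30/√18.02 + 1.36/√131.29) = 0.5418/(0.5418 + 0.1187) = 0.8203.

0.8203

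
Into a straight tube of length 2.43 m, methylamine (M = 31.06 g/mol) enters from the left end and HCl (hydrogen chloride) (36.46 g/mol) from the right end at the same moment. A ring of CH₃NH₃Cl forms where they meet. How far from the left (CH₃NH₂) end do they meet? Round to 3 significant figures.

The fronts meet when d_CH₃NH₂ + d_HCl = L with d_CH₃NH₂/d_HCl = √(M_HCl/M_CH₃NH₂) (Graham's law). Here √(M_HCl/M_CH₃NH₂) = √(36.46/31.06) = 1.083.
With d_CH₃NH₂ + d_HCl = 2.43 m, d_HCl = 2.43/(1 + 1.083) = 1.166 m.
d_CH₃NH₂ = 2.43 − 1.166 = 1.26 m.

1.26 m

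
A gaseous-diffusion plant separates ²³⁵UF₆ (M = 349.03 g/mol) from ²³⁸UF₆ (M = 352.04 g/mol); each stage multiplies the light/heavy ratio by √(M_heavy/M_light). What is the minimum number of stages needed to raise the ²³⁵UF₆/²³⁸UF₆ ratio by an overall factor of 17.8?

Single-stage factor α = √(352.04/349.03), so ln α = ½ ln(1.00862) = 0.004293.
Need α^N ≥ 17.8 ⇒ N ≥ ln(17.8) / ln α = 2.879 / 0.004293 = 670.60.
Minimum whole number of stages: N = 671.

671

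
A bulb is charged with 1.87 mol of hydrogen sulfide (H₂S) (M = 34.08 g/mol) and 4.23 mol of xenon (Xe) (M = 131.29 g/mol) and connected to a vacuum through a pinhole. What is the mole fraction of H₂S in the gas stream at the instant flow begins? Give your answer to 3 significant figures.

0.465

The effusion rate of species i is ∝ p_i/√M_i ∝ n_i/√M_i.
So x_H₂S in the escaping gas = (n_H₂S/√M_H₂S) / Σ(n_i/√M_i)
= (1.87/√34.08) / (1.87/√34.08 + 4.23/√131.29) = 0.3203/(0.3203 + 0.3692) = 0.465.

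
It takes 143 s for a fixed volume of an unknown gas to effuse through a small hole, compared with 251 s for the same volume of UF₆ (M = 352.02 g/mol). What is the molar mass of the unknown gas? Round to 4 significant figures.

114.3 g/mol

Since effusion rate ∝ 1/√M, t_X/t_UF₆ = √(M_X/M_UF₆).
143/251 = 0.5697 = √(M_X/352.02)
M_X = 352.02 × 0.5697² = 352.02 × 0.3246 = 114.3 g/mol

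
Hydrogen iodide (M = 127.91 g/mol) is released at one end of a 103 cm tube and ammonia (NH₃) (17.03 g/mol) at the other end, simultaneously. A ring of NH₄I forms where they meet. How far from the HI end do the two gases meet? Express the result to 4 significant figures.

27.54 cm

In equal time, each gas travels a distance ∝ its rate ∝ 1/√M, so d_HI/d_NH₃ = √(M_NH₃/M_HI) = √(17.03/127.91) = 0.3649.
With d_HI + d_NH₃ = 103 cm, d_NH₃ = 103/(1 + 0.3649) = 75.46 cm.
d_HI = 103 − 75.46 = 27.54 cm.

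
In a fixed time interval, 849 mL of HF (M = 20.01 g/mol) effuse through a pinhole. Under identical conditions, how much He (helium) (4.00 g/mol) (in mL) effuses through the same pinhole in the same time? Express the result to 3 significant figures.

Using Graham's law: rate_He/rate_HF = √(M_HF/M_He) = √(20.01/4.00) = √5.003 = 2.237.
So the volume for He is 849 × 2.237 = 1900 mL.

1900 mL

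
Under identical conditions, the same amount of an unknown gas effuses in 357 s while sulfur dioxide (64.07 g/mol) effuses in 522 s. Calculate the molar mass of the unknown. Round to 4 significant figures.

Graham's law gives t_X/t_SO₂ = √(M_X/M_SO₂).
357/522 = 0.6839 = √(M_X/64.07)
M_X = 64.07 × 0.6839² = 64.07 × 0.4677 = 29.97 g/mol

29.97 g/mol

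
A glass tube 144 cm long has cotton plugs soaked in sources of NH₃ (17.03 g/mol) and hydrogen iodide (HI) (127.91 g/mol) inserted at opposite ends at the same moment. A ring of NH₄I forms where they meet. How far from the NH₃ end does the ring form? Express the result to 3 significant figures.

Graham's law gives d_NH₃/d_HI = rate_NH₃/rate_HI = √(M_HI/M_NH₃) = √(127.91/17.03) = 2.741.
With d_NH₃ + d_HI = 144 cm, d_HI = 144/(1 + 2.741) = 38.50 cm.
d_NH₃ = 144 − 38.50 = 106 cm.

106 cm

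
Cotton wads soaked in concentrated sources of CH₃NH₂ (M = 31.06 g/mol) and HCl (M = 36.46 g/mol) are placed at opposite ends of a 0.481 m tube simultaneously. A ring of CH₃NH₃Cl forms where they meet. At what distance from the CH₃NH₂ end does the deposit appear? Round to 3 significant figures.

Distances travelled in equal time are proportional to diffusion rates, so d_CH₃NH₂/d_HCl = √(M_HCl/M_CH₃NH₂) = √(36.46/31.06) = 1.083.
With d_CH₃NH₂ + d_HCl = 0.481 m, d_HCl = 0.481/(1 + 1.083) = 0.2309 m.
d_CH₃NH₂ = 0.481 − 0.2309 = 0.250 m.

0.250 m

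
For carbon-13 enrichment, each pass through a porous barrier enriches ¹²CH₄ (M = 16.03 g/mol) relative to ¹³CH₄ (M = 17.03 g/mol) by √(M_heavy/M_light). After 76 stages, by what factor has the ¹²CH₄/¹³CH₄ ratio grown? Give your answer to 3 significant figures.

9.97

After 76 stages the ratio has grown by (√(17.03/16.03))^76 = (17.03/16.03)^(76/2).
= 1.06238^38 = 9.97.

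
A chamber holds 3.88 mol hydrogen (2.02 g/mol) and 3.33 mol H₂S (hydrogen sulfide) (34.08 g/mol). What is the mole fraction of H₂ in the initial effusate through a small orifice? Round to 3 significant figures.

0.827

The effusion rate of species i is ∝ p_i/√M_i ∝ n_i/√M_i.
Mole fraction of H₂ in the effusate = (n_H₂/√M_H₂) / (n_H₂/√M_H₂ + n_H₂S/√M_H₂S)
= (3.88/√2.02) / (3.88/√2.02 + 3.33/√34.08) = 2.730/(2.730 + 0.5704) = 0.827.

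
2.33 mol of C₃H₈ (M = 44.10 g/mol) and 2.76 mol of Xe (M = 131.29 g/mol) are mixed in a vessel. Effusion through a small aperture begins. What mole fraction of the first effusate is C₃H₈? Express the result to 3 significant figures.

The effusion rate of species i is ∝ p_i/√M_i ∝ n_i/√M_i.
x_C₃H₈(eff) = (n_C₃H₈/√M_C₃H₈) / (n_C₃H₈/√M_C₃H₈ + n_Xe/√M_Xe)
= (2.33/√44.10) / (2.33/√44.10 + 2.76/√131.29) = 0.3509/(0.3509 + 0.2409) = 0.593.

0.593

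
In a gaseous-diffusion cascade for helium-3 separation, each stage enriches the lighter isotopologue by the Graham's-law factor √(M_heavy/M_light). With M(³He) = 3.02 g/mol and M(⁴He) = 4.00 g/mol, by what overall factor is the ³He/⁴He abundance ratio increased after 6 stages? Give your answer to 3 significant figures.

The single-stage factor is √(M_heavy/M_light), so 6 stages give [√(4.00/3.02)]^6 = (4.00/3.02)^(6/2).
= 1.32450^3 = 2.32.

2.32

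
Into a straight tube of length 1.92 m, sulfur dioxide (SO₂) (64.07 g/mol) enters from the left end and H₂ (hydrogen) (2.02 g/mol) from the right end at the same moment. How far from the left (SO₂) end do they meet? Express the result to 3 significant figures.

0.290 m

The fronts meet when d_SO₂ + d_H₂ = L with d_SO₂/d_H₂ = √(M_H₂/M_SO₂) (Graham's law). Here √(M_H₂/M_SO₂) = √(2.02/64.07) = 0.1776.
With d_SO₂ + d_H₂ = 1.92 m, d_H₂ = 1.92/(1 + 0.1776) = 1.630 m.
d_SO₂ = 1.92 − 1.630 = 0.290 m.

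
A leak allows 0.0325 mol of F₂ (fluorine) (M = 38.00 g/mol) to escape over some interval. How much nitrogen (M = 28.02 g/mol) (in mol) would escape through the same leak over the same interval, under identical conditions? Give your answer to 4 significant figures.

0.03785 mol

Graham's law gives rate_N₂/rate_F₂ = √(M_F₂/M_N₂) = √(38.00/28.02) = √1.356 = 1.165.
So the amount for N₂ is 0.0325 × 1.165 = 0.03785 mol.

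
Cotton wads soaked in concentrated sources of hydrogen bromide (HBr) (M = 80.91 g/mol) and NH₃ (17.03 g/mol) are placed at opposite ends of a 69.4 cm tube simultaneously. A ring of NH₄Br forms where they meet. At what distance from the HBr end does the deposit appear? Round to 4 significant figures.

In equal time, each gas travels a distance ∝ its rate ∝ 1/√M, so d_HBr/d_NH₃ = √(M_NH₃/M_HBr) = √(17.03/80.91) = 0.4588.
With d_HBr + d_NH₃ = 69.4 cm, d_NH₃ = 69.4/(1 + 0.4588) = 47.57 cm.
d_HBr = 69.4 − 47.57 = 21.83 cm.

21.83 cm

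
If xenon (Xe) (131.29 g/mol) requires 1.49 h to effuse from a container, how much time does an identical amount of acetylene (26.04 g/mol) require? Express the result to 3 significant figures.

Graham's law gives t_C₂H₂/t_Xe = √(M_C₂H₂/M_Xe) = √(26.04/131.29) = √0.1983 = 0.4454.
So the time for C₂H₂ is 1.49 × 0.4454 = 0.664 h.

0.664 h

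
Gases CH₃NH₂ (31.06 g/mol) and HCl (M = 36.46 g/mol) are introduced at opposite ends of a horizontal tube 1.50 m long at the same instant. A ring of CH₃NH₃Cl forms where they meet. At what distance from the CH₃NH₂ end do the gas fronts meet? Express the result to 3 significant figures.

Distances travelled in equal time are proportional to diffusion rates, so d_CH₃NH₂/d_HCl = √(M_HCl/M_CH₃NH₂) = √(36.46/31.06) = 1.083.
With d_CH₃NH₂ + d_HCl = 1.50 m, d_HCl = 1.50/(1 + 1.083) = 0.7200 m.
d_CH₃NH₂ = 1.50 − 0.7200 = 0.780 m.

0.780 m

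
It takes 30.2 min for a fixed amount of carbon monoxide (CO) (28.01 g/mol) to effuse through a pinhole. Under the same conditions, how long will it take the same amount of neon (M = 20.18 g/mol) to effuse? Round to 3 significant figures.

Since effusion rate ∝ 1/√M, t_Ne/t_CO = √(M_Ne/M_CO) = √(20.18/28.01) = √0.7205 = 0.8488.
So the time for Ne is 30.2 × 0.8488 = 25.6 min.

25.6 min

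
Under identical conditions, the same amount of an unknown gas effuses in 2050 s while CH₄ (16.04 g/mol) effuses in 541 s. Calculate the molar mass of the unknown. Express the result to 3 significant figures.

From Graham's law, t_X/t_CH₄ = √(M_X/M_CH₄).
2050/541 = 3.789 = √(M_X/16.04)
M_X = 16.04 × 3.789² = 16.04 × 14.36 = 230 g/mol

230 g/mol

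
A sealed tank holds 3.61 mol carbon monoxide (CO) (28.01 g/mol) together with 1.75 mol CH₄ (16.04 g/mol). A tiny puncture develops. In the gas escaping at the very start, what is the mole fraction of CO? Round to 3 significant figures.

Effusion rate of each component ∝ n_i/√M_i (partial pressure × 1/√M).
So x_CO in the escaping gas = (n_CO/√M_CO) / Σ(n_i/√M_i)
= (3.61/√28.01) / (3.61/√28.01 + 1.75/√16.04) = 0.6821/(0.6821 + 0.4370) = 0.610.

0.610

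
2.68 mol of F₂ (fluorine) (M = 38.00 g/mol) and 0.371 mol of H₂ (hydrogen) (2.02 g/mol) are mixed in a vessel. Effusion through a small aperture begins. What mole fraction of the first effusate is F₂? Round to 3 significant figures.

0.625

Effusion rate of each component ∝ n_i/√M_i (partial pressure × 1/√M).
Mole fraction of F₂ in the effusate = (n_F₂/√M_F₂) / (n_F₂/√M_F₂ + n_H₂/√M_H₂)
= (2.68/√38.00) / (2.68/√38.00 + 0.371/√2.02) = 0.4348/(0.4348 + 0.2610) = 0.625.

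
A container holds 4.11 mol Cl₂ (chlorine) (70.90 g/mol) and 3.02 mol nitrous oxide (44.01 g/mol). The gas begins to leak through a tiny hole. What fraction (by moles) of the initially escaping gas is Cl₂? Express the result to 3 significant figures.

Effusion rate of each component ∝ n_i/√M_i (partial pressure × 1/√M).
So x_Cl₂ in the escaping gas = (n_Cl₂/√M_Cl₂) / Σ(n_i/√M_i)
= (4.11/√70.90) / (4.11/√70.90 + 3.02/√44.01) = 0.4881/(0.4881 + 0.4552) = 0.517.

0.517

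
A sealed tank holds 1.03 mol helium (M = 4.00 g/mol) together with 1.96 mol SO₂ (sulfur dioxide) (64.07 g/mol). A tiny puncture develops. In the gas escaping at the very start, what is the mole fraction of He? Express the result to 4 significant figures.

0.6778

Rate_i ∝ x_i/√M_i (Graham's law weighted by mole fraction), so the effusate composition follows n_i/√M_i.
Mole fraction of He in the effusate = (n_He/√M_He) / (n_He/√M_He + n_SO₂/√M_SO₂)
= (1.03/√4.00) / (1.03/√4.00 + 1.96/√64.07) = 0.5150/(0.5150 + 0.2449) = 0.6778.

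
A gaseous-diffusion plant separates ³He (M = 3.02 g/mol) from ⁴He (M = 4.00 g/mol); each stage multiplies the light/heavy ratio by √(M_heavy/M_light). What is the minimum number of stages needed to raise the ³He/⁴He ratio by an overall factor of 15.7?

Per stage α = (4.00/3.02)^(1/2) = 1.32450^0.5, giving ln α = 0.1405.
Need α^N ≥ 15.7 ⇒ N ≥ ln(15.7) / ln α = 2.754 / 0.1405 = 19.60.
So at least 20 stages are needed.

20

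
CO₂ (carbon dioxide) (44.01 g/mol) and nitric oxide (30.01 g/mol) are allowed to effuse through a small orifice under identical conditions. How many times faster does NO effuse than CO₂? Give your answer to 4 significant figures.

1.211

Using Graham's law: rate_NO/rate_CO₂ = √(M_CO₂/M_NO) = √(44.01/30.01) = √1.467 = 1.211.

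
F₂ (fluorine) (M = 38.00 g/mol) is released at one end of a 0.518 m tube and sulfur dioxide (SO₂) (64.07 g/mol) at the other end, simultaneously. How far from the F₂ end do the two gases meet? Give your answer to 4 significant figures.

0.2926 m

Distances travelled in equal time are proportional to diffusion rates, so d_F₂/d_SO₂ = √(M_SO₂/M_F₂) = √(64.07/38.00) = 1.298.
With d_F₂ + d_SO₂ = 0.518 m, d_SO₂ = 0.518/(1 + 1.298) = 0.2254 m.
d_F₂ = 0.518 − 0.2254 = 0.2926 m.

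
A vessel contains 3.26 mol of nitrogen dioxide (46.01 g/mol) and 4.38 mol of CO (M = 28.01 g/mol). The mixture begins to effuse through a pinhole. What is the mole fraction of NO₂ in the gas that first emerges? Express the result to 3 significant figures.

0.367

Each component's effusion rate ∝ (its partial pressure)·(1/√M) ∝ n_i/√M_i.
Mole fraction of NO₂ in the effusate = (n_NO₂/√M_NO₂) / (n_NO₂/√M_NO₂ + n_CO/√M_CO)
= (3.26/√46.01) / (3.26/√46.01 + 4.38/√28.01) = 0.4806/(0.4806 + 0.8276) = 0.367.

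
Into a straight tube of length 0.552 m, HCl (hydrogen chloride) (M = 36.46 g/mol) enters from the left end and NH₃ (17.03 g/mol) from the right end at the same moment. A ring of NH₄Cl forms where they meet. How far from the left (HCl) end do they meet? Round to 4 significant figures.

0.2241 m

Distances travelled in equal time are proportional to diffusion rates, so d_HCl/d_NH₃ = √(M_NH₃/M_HCl) = √(17.03/36.46) = 0.6834.
With d_HCl + d_NH₃ = 0.552 m, d_NH₃ = 0.552/(1 + 0.6834) = 0.3279 m.
d_HCl = 0.552 − 0.3279 = 0.2241 m.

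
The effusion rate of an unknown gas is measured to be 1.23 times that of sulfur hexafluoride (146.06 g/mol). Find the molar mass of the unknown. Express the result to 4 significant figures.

96.54 g/mol

From Graham's law, rate_X/rate_SF₆ = √(M_SF₆/M_X).
1.23 = √(146.06/M_X)
M_X = 146.06 / 1.23² = 146.06 / 1.513 = 96.54 g/mol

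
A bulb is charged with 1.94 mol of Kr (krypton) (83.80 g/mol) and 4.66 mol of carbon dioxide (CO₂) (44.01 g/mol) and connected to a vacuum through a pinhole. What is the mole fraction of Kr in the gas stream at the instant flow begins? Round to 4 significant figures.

0.2318

Each component's effusion rate ∝ (its partial pressure)·(1/√M) ∝ n_i/√M_i.
So x_Kr in the escaping gas = (n_Kr/√M_Kr) / Σ(n_i/√M_i)
= (1.94/√83.80) / (1.94/√83.80 + 4.66/√44.01) = 0.2119/(0.2119 + 0.7024) = 0.2318.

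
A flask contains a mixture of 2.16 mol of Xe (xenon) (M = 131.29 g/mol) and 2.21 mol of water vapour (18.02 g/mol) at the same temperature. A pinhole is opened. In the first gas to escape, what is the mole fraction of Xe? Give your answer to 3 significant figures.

0.266

Effusion rate of each component ∝ n_i/√M_i (partial pressure × 1/√M).
Mole fraction of Xe in the effusate = (n_Xe/√M_Xe) / (n_Xe/√M_Xe + n_H₂O/√M_H₂O)
= (2.16/√131.29) / (2.16/√131.29 + 2.21/√18.02) = 0.1885/(0.1885 + 0.5206) = 0.266.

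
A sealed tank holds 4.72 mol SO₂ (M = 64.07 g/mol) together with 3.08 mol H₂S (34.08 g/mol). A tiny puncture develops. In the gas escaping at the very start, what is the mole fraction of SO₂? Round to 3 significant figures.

0.528

Effusion rate of each component ∝ n_i/√M_i (partial pressure × 1/√M).
Mole fraction of SO₂ in the effusate = (n_SO₂/√M_SO₂) / (n_SO₂/√M_SO₂ + n_H₂S/√M_H₂S)
= (4.72/√64.07) / (4.72/√64.07 + 3.08/√34.08) = 0.5897/(0.5897 + 0.5276) = 0.528.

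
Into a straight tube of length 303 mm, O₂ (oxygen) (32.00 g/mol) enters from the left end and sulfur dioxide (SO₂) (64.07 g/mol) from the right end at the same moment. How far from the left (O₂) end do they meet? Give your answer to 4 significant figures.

177.5 mm

The fronts meet when d_O₂ + d_SO₂ = L with d_O₂/d_SO₂ = √(M_SO₂/M_O₂) (Graham's law). Here √(M_SO₂/M_O₂) = √(64.07/32.00) = 1.415.
With d_O₂ + d_SO₂ = 303 mm, d_SO₂ = 303/(1 + 1.415) = 125.5 mm.
d_O₂ = 303 − 125.5 = 177.5 mm.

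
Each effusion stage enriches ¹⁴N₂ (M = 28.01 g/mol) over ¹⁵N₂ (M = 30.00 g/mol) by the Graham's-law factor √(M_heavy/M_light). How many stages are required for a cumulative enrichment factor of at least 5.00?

47

Per stage α = (30.00/28.01)^(1/2) = 1.07105^0.5, giving ln α = 0.03432.
Need α^N ≥ 5.00 ⇒ N ≥ ln(5.00) / ln α = 1.609 / 0.03432 = 46.90.
Minimum whole number of stages: N = 47.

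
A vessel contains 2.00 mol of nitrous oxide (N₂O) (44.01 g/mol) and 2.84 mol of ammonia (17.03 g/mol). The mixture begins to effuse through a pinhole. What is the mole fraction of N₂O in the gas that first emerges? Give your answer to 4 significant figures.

Rate_i ∝ x_i/√M_i (Graham's law weighted by mole fraction), so the effusate composition follows n_i/√M_i.
Mole fraction of N₂O in the effusate = (n_N₂O/√M_N₂O) / (n_N₂O/√M_N₂O + n_NH₃/√M_NH₃)
= (2.00/√44.01) / (2.00/√44.01 + 2.84/√17.03) = 0.3015/(0.3015 + 0.6882) = 0.3046.

0.3046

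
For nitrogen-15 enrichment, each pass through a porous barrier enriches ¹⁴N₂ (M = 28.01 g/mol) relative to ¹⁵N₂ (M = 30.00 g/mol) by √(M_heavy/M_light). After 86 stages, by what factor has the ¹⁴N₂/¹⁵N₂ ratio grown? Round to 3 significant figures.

After 86 stages the ratio has grown by (√(30.00/28.01))^86 = (30.00/28.01)^(86/2).
= 1.07105^43 = 19.1.

19.1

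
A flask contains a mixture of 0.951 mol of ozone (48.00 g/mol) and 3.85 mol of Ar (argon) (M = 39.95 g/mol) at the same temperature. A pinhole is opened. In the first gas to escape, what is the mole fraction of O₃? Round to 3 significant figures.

0.184

The effusion rate of species i is ∝ p_i/√M_i ∝ n_i/√M_i.
Mole fraction of O₃ in the effusate = (n_O₃/√M_O₃) / (n_O₃/√M_O₃ + n_Ar/√M_Ar)
= (0.951/√48.00) / (0.951/√48.00 + 3.85/√39.95) = 0.1373/(0.1373 + 0.6091) = 0.184.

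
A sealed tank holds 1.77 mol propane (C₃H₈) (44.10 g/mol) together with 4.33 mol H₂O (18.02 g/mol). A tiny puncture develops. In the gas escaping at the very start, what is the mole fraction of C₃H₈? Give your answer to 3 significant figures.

0.207

Rate_i ∝ x_i/√M_i (Graham's law weighted by mole fraction), so the effusate composition follows n_i/√M_i.
So x_C₃H₈ in the escaping gas = (n_C₃H₈/√M_C₃H₈) / Σ(n_i/√M_i)
= (1.77/√44.10) / (1.77/√44.10 + 4.33/√18.02) = 0.2665/(0.2665 + 1.020) = 0.207.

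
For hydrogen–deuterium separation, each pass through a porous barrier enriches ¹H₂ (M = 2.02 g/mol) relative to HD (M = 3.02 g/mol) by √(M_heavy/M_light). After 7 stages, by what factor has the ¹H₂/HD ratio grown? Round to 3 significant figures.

After 7 stages the ratio has grown by (√(3.02/2.02))^7 = (3.02/2.02)^(7/2).
= 1.49505^(7/2) = 4.09.

4.09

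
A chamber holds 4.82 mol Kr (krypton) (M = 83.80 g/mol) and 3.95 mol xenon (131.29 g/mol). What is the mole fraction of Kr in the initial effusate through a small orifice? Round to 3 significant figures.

The effusion rate of species i is ∝ p_i/√M_i ∝ n_i/√M_i.
x_Kr(eff) = (n_Kr/√M_Kr) / (n_Kr/√M_Kr + n_Xe/√M_Xe)
= (4.82/√83.80) / (4.82/√83.80 + 3.95/√131.29) = 0.5265/(0.5265 + 0.3447) = 0.604.

0.604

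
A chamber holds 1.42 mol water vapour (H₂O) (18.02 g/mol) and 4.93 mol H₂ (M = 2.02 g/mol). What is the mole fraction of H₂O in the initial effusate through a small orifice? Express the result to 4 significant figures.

Effusion rate of each component ∝ n_i/√M_i (partial pressure × 1/√M).
Mole fraction of H₂O in the effusate = (n_H₂O/√M_H₂O) / (n_H₂O/√M_H₂O + n_H₂/√M_H₂)
= (1.42/√18.02) / (1.42/√18.02 + 4.93/√2.02) = 0.3345/(0.3345 + 3.469) = 0.08795.

0.08795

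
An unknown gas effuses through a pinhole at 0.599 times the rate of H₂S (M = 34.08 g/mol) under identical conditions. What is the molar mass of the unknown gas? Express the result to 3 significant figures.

Since effusion rate ∝ 1/√M, rate_X/rate_H₂S = √(M_H₂S/M_X).
0.599 = √(34.08/M_X)
M_X = 34.08 / 0.599² = 34.08 / 0.3588 = 95.0 g/mol

95.0 g/mol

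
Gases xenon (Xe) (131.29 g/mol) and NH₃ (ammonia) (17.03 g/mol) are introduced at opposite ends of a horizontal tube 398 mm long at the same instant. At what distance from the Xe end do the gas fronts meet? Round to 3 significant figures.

Distances travelled in equal time are proportional to diffusion rates, so d_Xe/d_NH₃ = √(M_NH₃/M_Xe) = √(17.03/131.29) = 0.3602.
With d_Xe + d_NH₃ = 398 mm, d_NH₃ = 398/(1 + 0.3602) = 292.6 mm.
d_Xe = 398 − 292.6 = 105 mm.

105 mm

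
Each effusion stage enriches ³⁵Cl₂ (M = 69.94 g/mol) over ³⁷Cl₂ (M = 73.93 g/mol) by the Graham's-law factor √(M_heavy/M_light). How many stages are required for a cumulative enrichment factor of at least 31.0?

124

Single-stage factor α = √(73.93/69.94), so ln α = ½ ln(1.05705) = 0.02774.
Need α^N ≥ 31.0 ⇒ N ≥ ln(31.0) / ln α = 3.434 / 0.02774 = 123.79.
So at least 124 stages are needed.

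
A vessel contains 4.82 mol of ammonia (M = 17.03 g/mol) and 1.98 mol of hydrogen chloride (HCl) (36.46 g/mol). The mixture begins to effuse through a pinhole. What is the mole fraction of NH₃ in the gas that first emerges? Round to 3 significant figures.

Effusion rate of each component ∝ n_i/√M_i (partial pressure × 1/√M).
Mole fraction of NH₃ in the effusate = (n_NH₃/√M_NH₃) / (n_NH₃/√M_NH₃ + n_HCl/√M_HCl)
= (4.82/√17.03) / (4.82/√17.03 + 1.98/√36.46) = 1.168/(1.168 + 0.3279) = 0.781.

0.781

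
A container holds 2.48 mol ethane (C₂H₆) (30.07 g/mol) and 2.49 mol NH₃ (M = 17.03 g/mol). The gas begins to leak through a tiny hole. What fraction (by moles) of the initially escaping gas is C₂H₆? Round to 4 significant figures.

0.4284

The effusion rate of species i is ∝ p_i/√M_i ∝ n_i/√M_i.
So x_C₂H₆ in the escaping gas = (n_C₂H₆/√M_C₂H₆) / Σ(n_i/√M_i)
= (2.48/√30.07) / (2.48/√30.07 + 2.49/√17.03) = 0.4523/(0.4523 + 0.6034) = 0.4284.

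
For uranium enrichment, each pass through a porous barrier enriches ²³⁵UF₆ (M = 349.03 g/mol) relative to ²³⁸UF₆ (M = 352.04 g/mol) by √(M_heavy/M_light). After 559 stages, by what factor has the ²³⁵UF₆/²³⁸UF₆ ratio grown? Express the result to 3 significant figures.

The single-stage factor is √(M_heavy/M_light), so 559 stages give [√(352.04/349.03)]^559 = (352.04/349.03)^(559/2).
= 1.00862^(559/2) = 11.0.

11.0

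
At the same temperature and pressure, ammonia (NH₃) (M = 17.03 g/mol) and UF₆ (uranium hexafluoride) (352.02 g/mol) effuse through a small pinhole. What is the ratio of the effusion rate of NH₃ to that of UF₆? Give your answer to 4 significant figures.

4.546

Graham's law gives rate_NH₃/rate_UF₆ = √(M_UF₆/M_NH₃) = √(352.02/17.03) = √20.67 = 4.546.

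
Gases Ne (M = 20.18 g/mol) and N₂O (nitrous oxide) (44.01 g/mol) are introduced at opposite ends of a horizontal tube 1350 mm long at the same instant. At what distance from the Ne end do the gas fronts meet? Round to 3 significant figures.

805 mm

The fronts meet when d_Ne + d_N₂O = L with d_Ne/d_N₂O = √(M_N₂O/M_Ne) (Graham's law). Here √(M_N₂O/M_Ne) = √(44.01/20.18) = 1.477.
With d_Ne + d_N₂O = 1350 mm, d_N₂O = 1350/(1 + 1.477) = 545.1 mm.
d_Ne = 1350 − 545.1 = 805 mm.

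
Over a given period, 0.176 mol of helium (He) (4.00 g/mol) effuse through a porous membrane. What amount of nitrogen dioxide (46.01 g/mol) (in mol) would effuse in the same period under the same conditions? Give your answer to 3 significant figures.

Since effusion rate ∝ 1/√M, rate_NO₂/rate_He = √(M_He/M_NO₂) = √(4.00/46.01) = √0.08694 = 0.2949.
So the amount for NO₂ is 0.176 × 0.2949 = 0.0519 mol.

0.0519 mol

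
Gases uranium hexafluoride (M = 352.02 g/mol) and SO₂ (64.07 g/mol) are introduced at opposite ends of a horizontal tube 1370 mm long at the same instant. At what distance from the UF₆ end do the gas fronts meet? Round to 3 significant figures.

410 mm

The fronts meet when d_UF₆ + d_SO₂ = L with d_UF₆/d_SO₂ = √(M_SO₂/M_UF₆) (Graham's law). Here √(M_SO₂/M_UF₆) = √(64.07/352.02) = 0.4266.
With d_UF₆ + d_SO₂ = 1370 mm, d_SO₂ = 1370/(1 + 0.4266) = 960.3 mm.
d_UF₆ = 1370 − 960.3 = 410 mm.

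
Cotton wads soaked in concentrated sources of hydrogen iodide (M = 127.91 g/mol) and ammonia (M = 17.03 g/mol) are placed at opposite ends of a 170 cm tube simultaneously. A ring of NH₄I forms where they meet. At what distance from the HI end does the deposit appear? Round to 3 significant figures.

45.4 cm

In equal time, each gas travels a distance ∝ its rate ∝ 1/√M, so d_HI/d_NH₃ = √(M_NH₃/M_HI) = √(17.03/127.91) = 0.3649.
With d_HI + d_NH₃ = 170 cm, d_NH₃ = 170/(1 + 0.3649) = 124.6 cm.
d_HI = 170 − 124.6 = 45.4 cm.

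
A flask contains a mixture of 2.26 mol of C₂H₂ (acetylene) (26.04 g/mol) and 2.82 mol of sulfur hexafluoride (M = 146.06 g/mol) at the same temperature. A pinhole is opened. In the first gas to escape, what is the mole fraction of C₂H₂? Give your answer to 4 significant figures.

0.6549

The effusion rate of species i is ∝ p_i/√M_i ∝ n_i/√M_i.
x_C₂H₂(eff) = (n_C₂H₂/√M_C₂H₂) / (n_C₂H₂/√M_C₂H₂ + n_SF₆/√M_SF₆)
= (2.26/√26.04) / (2.26/√26.04 + 2.82/√146.06) = 0.4429/(0.4429 + 0.2333) = 0.6549.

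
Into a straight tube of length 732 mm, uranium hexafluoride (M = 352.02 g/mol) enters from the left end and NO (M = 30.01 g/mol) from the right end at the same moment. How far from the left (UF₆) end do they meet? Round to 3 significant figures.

Graham's law gives d_UF₆/d_NO = rate_UF₆/rate_NO = √(M_NO/M_UF₆) = √(30.01/352.02) = 0.2920.
With d_UF₆ + d_NO = 732 mm, d_NO = 732/(1 + 0.2920) = 566.6 mm.
d_UF₆ = 732 − 566.6 = 165 mm.

165 mm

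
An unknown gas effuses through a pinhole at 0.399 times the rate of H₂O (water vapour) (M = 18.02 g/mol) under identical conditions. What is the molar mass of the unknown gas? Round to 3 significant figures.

113 g/mol

By Graham's law, rate_X/rate_H₂O = √(M_H₂O/M_X).
0.399 = √(18.02/M_X)
M_X = 18.02 / 0.399² = 18.02 / 0.1592 = 113 g/mol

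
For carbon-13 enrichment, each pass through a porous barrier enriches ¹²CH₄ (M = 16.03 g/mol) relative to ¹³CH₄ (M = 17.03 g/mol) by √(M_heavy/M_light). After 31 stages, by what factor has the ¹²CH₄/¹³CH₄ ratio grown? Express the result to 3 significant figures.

2.55

The single-stage factor is √(M_heavy/M_light), so 31 stages give [√(17.03/16.03)]^31 = (17.03/16.03)^(31/2).
= 1.06238^(31/2) = 2.55.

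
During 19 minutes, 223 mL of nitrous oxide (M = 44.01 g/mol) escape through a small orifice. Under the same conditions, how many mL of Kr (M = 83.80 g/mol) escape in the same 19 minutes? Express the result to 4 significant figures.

161.6 mL

From Graham's law, rate_Kr/rate_N₂O = √(M_N₂O/M_Kr) = √(44.01/83.80) = √0.5252 = 0.7247.
So the volume for Kr is 223 × 0.7247 = 161.6 mL.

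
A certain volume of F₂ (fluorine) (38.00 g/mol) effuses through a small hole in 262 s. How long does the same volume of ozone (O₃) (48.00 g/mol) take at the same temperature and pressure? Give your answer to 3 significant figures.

294 s

Since effusion rate ∝ 1/√M, t_O₃/t_F₂ = √(M_O₃/M_F₂) = √(48.00/38.00) = √1.263 = 1.124.
So the time for O₃ is 262 × 1.124 = 294 s.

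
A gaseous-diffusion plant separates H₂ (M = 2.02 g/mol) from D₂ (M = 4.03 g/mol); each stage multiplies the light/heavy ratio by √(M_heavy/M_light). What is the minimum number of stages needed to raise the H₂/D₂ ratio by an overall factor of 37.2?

11

Single-stage factor α = √(4.03/2.02), so ln α = ½ ln(1.99505) = 0.3453.
Need α^N ≥ 37.2 ⇒ N ≥ ln(37.2) / ln α = 3.616 / 0.3453 = 10.47.
So at least 11 stages are needed.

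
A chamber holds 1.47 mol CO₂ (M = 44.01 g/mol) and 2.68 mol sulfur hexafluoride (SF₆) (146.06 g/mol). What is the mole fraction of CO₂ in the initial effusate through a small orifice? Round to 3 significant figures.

0.500

The effusion rate of species i is ∝ p_i/√M_i ∝ n_i/√M_i.
x_CO₂(eff) = (n_CO₂/√M_CO₂) / (n_CO₂/√M_CO₂ + n_SF₆/√M_SF₆)
= (1.47/√44.01) / (1.47/√44.01 + 2.68/√146.06) = 0.2216/(0.2216 + 0.2218) = 0.500.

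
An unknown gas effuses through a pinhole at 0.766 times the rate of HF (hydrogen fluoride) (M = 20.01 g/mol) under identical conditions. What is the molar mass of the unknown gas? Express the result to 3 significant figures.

Graham's law gives rate_X/rate_HF = √(M_HF/M_X).
0.766 = √(20.01/M_X)
M_X = 20.01 / 0.766² = 20.01 / 0.5868 = 34.1 g/mol

34.1 g/mol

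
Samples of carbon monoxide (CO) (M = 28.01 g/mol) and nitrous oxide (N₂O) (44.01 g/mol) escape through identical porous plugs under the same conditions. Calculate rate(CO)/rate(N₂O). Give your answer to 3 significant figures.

1.25

Using Graham's law: rate_CO/rate_N₂O = √(M_N₂O/M_CO) = √(44.01/28.01) = √1.571 = 1.25.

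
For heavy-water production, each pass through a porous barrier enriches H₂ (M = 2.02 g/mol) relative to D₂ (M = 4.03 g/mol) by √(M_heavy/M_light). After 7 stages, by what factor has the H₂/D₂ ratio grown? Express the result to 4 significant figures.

After 7 stages the ratio has grown by (√(4.03/2.02))^7 = (4.03/2.02)^(7/2).
= 1.99505^(7/2) = 11.22.

11.22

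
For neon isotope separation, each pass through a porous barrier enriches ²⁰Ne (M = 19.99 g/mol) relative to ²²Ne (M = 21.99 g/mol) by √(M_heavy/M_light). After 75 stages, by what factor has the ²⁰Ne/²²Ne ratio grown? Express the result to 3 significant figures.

Overall factor = α^75 with α = √(21.99/19.99), i.e. (21.99/19.99)^(75/2).
= 1.10005^(75/2) = 35.7.

35.7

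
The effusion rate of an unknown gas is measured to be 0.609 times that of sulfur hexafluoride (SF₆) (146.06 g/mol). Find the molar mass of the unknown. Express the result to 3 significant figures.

394 g/mol

Since effusion rate ∝ 1/√M, rate_X/rate_SF₆ = √(M_SF₆/M_X).
0.609 = √(146.06/M_X)
M_X = 146.06 / 0.609² = 146.06 / 0.3709 = 394 g/mol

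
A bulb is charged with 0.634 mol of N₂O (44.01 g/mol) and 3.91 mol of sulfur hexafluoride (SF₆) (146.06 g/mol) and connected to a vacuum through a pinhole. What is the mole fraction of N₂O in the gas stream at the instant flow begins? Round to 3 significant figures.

0.228

The effusion rate of species i is ∝ p_i/√M_i ∝ n_i/√M_i.
x_N₂O(eff) = (n_N₂O/√M_N₂O) / (n_N₂O/√M_N₂O + n_SF₆/√M_SF₆)
= (0.634/√44.01) / (0.634/√44.01 + 3.91/√146.06) = 0.09557/(0.09557 + 0.3235) = 0.228.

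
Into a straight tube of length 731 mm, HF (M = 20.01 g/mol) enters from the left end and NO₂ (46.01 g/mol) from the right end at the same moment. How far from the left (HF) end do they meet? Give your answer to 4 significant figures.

440.5 mm

Distances travelled in equal time are proportional to diffusion rates, so d_HF/d_NO₂ = √(M_NO₂/M_HF) = √(46.01/20.01) = 1.516.
With d_HF + d_NO₂ = 731 mm, d_NO₂ = 731/(1 + 1.516) = 290.5 mm.
d_HF = 731 − 290.5 = 440.5 mm.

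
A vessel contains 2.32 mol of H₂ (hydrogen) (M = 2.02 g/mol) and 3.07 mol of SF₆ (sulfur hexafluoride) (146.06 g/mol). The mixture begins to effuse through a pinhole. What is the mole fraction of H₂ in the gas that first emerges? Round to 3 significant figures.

Effusion rate of each component ∝ n_i/√M_i (partial pressure × 1/√M).
Mole fraction of H₂ in the effusate = (n_H₂/√M_H₂) / (n_H₂/√M_H₂ + n_SF₆/√M_SF₆)
= (2.32/√2.02) / (2.32/√2.02 + 3.07/√146.06) = 1.632/(1.632 + 0.2540) = 0.865.

0.865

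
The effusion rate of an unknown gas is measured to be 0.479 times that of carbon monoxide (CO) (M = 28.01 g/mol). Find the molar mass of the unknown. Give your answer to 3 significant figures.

122 g/mol

Since effusion rate ∝ 1/√M, rate_X/rate_CO = √(M_CO/M_X).
0.479 = √(28.01/M_X)
M_X = 28.01 / 0.479² = 28.01 / 0.2294 = 122 g/mol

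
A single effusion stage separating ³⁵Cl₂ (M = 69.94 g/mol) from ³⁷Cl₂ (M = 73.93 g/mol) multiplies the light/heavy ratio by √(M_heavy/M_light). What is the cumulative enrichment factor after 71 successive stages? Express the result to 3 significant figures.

The single-stage factor is √(M_heavy/M_light), so 71 stages give [√(73.93/69.94)]^71 = (73.93/69.94)^(71/2).
= 1.05705^(71/2) = 7.17.

7.17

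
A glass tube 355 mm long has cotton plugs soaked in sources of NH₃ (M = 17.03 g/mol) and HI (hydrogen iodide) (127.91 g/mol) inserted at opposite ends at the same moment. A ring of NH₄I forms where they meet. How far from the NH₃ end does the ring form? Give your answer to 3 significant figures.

260 mm

The fronts meet when d_NH₃ + d_HI = L with d_NH₃/d_HI = √(M_HI/M_NH₃) (Graham's law). Here √(M_HI/M_NH₃) = √(127.91/17.03) = 2.741.
With d_NH₃ + d_HI = 355 mm, d_HI = 355/(1 + 2.741) = 94.90 mm.
d_NH₃ = 355 − 94.90 = 260 mm.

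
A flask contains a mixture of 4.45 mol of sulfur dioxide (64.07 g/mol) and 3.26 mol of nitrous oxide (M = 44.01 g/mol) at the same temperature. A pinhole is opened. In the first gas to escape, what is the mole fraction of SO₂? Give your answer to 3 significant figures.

0.531

Effusion rate of each component ∝ n_i/√M_i (partial pressure × 1/√M).
x_SO₂(eff) = (n_SO₂/√M_SO₂) / (n_SO₂/√M_SO₂ + n_N₂O/√M_N₂O)
= (4.45/√64.07) / (4.45/√64.07 + 3.26/√44.01) = 0.5559/(0.5559 + 0.4914) = 0.531.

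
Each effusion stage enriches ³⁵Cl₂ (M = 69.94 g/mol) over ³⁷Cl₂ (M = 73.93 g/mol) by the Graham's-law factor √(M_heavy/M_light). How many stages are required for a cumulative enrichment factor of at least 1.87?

23

With α = √(73.93/69.94) per stage, ln α = ½ ln(1.05705) = 0.02774.
Need α^N ≥ 1.87 ⇒ N ≥ ln(1.87) / ln α = 0.6259 / 0.02774 = 22.56.
Minimum whole number of stages: N = 23.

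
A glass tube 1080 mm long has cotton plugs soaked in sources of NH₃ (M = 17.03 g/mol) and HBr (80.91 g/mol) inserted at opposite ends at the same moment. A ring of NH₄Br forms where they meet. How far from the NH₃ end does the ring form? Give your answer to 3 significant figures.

740 mm

Distances travelled in equal time are proportional to diffusion rates, so d_NH₃/d_HBr = √(M_HBr/M_NH₃) = √(80.91/17.03) = 2.180.
With d_NH₃ + d_HBr = 1080 mm, d_HBr = 1080/(1 + 2.180) = 339.7 mm.
d_NH₃ = 1080 − 339.7 = 740 mm.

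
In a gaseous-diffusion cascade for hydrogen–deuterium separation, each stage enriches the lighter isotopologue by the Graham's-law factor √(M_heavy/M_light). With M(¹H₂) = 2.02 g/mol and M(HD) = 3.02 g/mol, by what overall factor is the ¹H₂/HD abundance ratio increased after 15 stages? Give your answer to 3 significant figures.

20.4

Overall factor = α^15 with α = √(3.02/2.02), i.e. (3.02/2.02)^(15/2).
= 1.49505^(15/2) = 20.4.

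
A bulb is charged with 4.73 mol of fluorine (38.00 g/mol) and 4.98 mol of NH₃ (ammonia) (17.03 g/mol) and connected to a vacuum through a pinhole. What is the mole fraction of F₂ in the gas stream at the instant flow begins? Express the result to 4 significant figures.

0.3887

Each component's effusion rate ∝ (its partial pressure)·(1/√M) ∝ n_i/√M_i.
x_F₂(eff) = (n_F₂/√M_F₂) / (n_F₂/√M_F₂ + n_NH₃/√M_NH₃)
= (4.73/√38.00) / (4.73/√38.00 + 4.98/√17.03) = 0.7673/(0.7673 + 1.207) = 0.3887.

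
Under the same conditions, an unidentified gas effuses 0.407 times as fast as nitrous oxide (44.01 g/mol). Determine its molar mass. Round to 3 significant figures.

266 g/mol

By Graham's law, rate_X/rate_N₂O = √(M_N₂O/M_X).
0.407 = √(44.01/M_X)
M_X = 44.01 / 0.407² = 44.01 / 0.1656 = 266 g/mol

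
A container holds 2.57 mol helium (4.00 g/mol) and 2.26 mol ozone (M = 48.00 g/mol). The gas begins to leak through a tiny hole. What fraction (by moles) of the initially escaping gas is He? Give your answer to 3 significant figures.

0.798

The effusion rate of species i is ∝ p_i/√M_i ∝ n_i/√M_i.
So x_He in the escaping gas = (n_He/√M_He) / Σ(n_i/√M_i)
= (2.57/√4.00) / (2.57/√4.00 + 2.26/√48.00) = 1.285/(1.285 + 0.3262) = 0.798.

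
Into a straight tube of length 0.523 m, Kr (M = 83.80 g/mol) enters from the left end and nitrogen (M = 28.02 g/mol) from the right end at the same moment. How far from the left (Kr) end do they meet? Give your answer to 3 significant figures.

0.192 m

In equal time, each gas travels a distance ∝ its rate ∝ 1/√M, so d_Kr/d_N₂ = √(M_N₂/M_Kr) = √(28.02/83.80) = 0.5782.
With d_Kr + d_N₂ = 0.523 m, d_N₂ = 0.523/(1 + 0.5782) = 0.3314 m.
d_Kr = 0.523 − 0.3314 = 0.192 m.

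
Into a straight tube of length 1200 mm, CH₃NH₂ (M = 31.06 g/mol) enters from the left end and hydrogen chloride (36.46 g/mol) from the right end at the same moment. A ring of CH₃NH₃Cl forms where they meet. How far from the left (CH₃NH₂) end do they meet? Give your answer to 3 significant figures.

In equal time, each gas travels a distance ∝ its rate ∝ 1/√M, so d_CH₃NH₂/d_HCl = √(M_HCl/M_CH₃NH₂) = √(36.46/31.06) = 1.083.
With d_CH₃NH₂ + d_HCl = 1200 mm, d_HCl = 1200/(1 + 1.083) = 576.0 mm.
d_CH₃NH₂ = 1200 − 576.0 = 624 mm.

624 mm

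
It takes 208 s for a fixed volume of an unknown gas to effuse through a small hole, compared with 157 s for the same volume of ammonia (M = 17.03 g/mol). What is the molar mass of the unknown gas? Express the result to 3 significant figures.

29.9 g/mol

Using Graham's law: t_X/t_NH₃ = √(M_X/M_NH₃).
208/157 = 1.325 = √(M_X/17.03)
M_X = 17.03 × 1.325² = 17.03 × 1.755 = 29.9 g/mol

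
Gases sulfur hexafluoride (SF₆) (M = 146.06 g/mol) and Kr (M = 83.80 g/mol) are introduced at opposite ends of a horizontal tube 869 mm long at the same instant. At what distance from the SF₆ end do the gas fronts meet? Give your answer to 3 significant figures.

Graham's law gives d_SF₆/d_Kr = rate_SF₆/rate_Kr = √(M_Kr/M_SF₆) = √(83.80/146.06) = 0.7575.
With d_SF₆ + d_Kr = 869 mm, d_Kr = 869/(1 + 0.7575) = 494.5 mm.
d_SF₆ = 869 − 494.5 = 375 mm.

375 mm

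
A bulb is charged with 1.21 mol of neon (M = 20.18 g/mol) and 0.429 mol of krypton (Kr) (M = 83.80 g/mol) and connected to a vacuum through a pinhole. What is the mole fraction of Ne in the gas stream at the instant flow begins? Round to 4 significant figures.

The effusion rate of species i is ∝ p_i/√M_i ∝ n_i/√M_i.
So x_Ne in the escaping gas = (n_Ne/√M_Ne) / Σ(n_i/√M_i)
= (1.21/√20.18) / (1.21/√20.18 + 0.429/√83.80) = 0.2694/(0.2694 + 0.04686) = 0.8518.

0.8518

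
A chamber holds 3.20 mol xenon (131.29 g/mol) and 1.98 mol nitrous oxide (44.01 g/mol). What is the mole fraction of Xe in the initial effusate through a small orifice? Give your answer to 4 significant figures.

0.4834

Each component's effusion rate ∝ (its partial pressure)·(1/√M) ∝ n_i/√M_i.
So x_Xe in the escaping gas = (n_Xe/√M_Xe) / Σ(n_i/√M_i)
= (3.20/√131.29) / (3.20/√131.29 + 1.98/√44.01) = 0.2793/(0.2793 + 0.2985) = 0.4834.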